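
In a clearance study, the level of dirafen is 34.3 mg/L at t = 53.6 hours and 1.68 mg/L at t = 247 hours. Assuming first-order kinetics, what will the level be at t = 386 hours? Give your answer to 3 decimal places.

Over Δt = 247 − 53.6 = 193.4 hours, the level fell by a factor of 34.3/1.68 ≈ 20.417.
n = log₂(20.417) ≈ 4.3517 half-lives, so t½ = 193.4/4.3517 ≈ 44.443 hours.
From t = 247 to t = 386: 1.68 × (1/2)^((386−247)/44.443) ≈ 0.19222 mg/L.

0.192 mg/L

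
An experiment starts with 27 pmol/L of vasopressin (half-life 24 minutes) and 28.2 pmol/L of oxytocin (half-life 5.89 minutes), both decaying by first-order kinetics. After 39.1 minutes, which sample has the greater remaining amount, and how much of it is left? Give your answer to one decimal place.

vasopressin: 27 × (1/2)^1.6292 ≈ 8.7284 pmol/L.
oxytocin: 28.2 × (1/2)^6.6384 ≈ 0.28307 pmol/L.
Vasopressin has more remaining, at ≈ 8.7284 pmol/L.

vasopressin, 8.7 pmol/L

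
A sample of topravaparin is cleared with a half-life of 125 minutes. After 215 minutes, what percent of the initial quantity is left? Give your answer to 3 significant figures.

30.4%

n = 215/125 ≈ 1.72 half-lives.
Fraction remaining = (1/2)^1.72 ≈ 0.30355, i.e. 30.355%.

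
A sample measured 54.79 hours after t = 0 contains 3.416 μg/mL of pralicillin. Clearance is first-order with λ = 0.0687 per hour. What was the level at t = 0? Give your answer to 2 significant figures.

t½ = ln 2 / λ = 0.69315 / 0.0687 ≈ 10.089 hours.
Number of half-lives elapsed: n = 54.79/10.089 ≈ 5.4304.
A₀ = A × 2^n = 3.416 × 2^5.4304 = 3.416 × 43.124 ≈ 147.31 μg/mL.

150 μg/mL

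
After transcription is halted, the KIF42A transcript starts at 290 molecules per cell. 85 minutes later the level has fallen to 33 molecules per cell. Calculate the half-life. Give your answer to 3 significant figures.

27.1 minutes

A/A₀ = 33/290 ≈ 0.11379.
n = log₂(8.7879) ≈ 3.1355 half-lives elapsed in 85 minutes.
t½ = 85/3.1355 ≈ 27.109 minutes.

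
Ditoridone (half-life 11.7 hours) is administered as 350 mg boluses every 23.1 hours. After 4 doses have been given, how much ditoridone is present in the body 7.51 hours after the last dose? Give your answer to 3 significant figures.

The 4 doses were given 76.81, 53.71, 30.61, 7.51 hours ago.
Total = 350·(1/2)^(76.81/11.7) + 350·(1/2)^(53.71/11.7) + 350·(1/2)^(30.61/11.7) + 350·(1/2)^(7.51/11.7)
      = 3.6967 + 14.526 + 57.082 + 224.31 ≈ 299.61 mg.

300 mg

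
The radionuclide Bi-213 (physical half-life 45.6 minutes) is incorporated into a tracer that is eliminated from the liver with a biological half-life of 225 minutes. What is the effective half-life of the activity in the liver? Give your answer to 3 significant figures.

1/t_eff = 1/t_phys + 1/t_biol = 1/45.6 + 1/225 = 0.026374 per minute.
t_eff = 45.6 × 225 / (45.6 + 225) ≈ 37.916 minutes.

37.9 minutes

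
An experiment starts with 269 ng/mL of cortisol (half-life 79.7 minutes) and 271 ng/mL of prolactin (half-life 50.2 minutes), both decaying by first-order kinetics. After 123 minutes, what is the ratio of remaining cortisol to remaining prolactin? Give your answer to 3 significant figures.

1.86

cortisol: 269 × (1/2)^(123/79.7) = 269 × (1/2)^1.5433 ≈ 92.295 ng/mL.
prolactin: 271 × (1/2)^(123/50.2) = 271 × (1/2)^2.4502 ≈ 49.589 ng/mL.
Ratio ≈ 92.295 / 49.589 ≈ 1.8612.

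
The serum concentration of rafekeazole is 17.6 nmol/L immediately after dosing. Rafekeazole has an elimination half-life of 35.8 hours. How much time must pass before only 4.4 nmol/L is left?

4.4/17.6 = 1/4, so 2 half-lives have elapsed.
t = 2 × 35.8 = 71.6 hours.

71.6 hours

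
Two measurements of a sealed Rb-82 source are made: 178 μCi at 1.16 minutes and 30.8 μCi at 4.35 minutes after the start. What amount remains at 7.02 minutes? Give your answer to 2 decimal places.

7.09 μCi

Over Δt = 4.35 − 1.16 = 3.19 minutes, the level fell by a factor of 178/30.8 ≈ 5.7792.
n = log₂(5.7792) ≈ 2.5309 half-lives, so t½ = 3.19/2.5309 ≈ 1.2604 minutes.
From t = 4.35 to t = 7.02: 30.8 × (1/2)^((7.02−4.35)/1.2604) ≈ 7.0937 μCi.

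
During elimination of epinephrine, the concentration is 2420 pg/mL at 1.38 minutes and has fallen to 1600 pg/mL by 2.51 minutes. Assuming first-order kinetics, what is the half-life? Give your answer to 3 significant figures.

Over Δt = 2.51 − 1.38 = 1.13 minutes, the level fell by a factor of 2420/1600 ≈ 1.5125.
n = log₂(1.5125) ≈ 0.59694 half-lives, so t½ = 1.13/0.59694 ≈ 1.893 minutes.

1.89 minutes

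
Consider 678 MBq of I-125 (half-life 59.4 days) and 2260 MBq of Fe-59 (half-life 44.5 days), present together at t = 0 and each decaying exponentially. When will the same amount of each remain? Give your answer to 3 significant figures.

308 days

Set 678·(1/2)^(t/59.4) = 2260·(1/2)^(t/44.5).
Taking log₂: log₂(678/2260) = t·(1/59.4 − 1/44.5).
log₂(0.3) = -1.737; 1/59.4 − 1/44.5 = -0.0056369.
t = -1.737 / -0.0056369 ≈ 308.14 days.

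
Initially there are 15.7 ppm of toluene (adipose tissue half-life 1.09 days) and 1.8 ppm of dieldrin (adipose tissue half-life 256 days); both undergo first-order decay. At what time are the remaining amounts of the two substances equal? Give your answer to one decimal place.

Set 15.7·(1/2)^(t/1.09) = 1.8·(1/2)^(t/256).
Taking log₂: log₂(15.7/1.8) = t·(1/1.09 − 1/256).
log₂(8.7222) = 3.1247; 1/1.09 − 1/256 = 0.91352.
t = 3.1247 / 0.91352 ≈ 3.4205 days.

3.4 days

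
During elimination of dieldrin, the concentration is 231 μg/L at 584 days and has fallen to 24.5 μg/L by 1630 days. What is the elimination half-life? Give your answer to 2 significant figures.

Over Δt = 1630 − 584 = 1046 days, the level fell by a factor of 231/24.5 ≈ 9.4286.
n = log₂(9.4286) ≈ 3.237 half-lives, so t½ = 1046/3.237 ≈ 323.13 days.

320 days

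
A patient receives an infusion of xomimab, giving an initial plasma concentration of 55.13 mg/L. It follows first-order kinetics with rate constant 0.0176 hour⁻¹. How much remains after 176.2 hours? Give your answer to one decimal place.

t½ = ln 2 / k = 0.69315 / 0.0176 ≈ 39.383 hours.
Number of half-lives: n = 176.2/39.383 ≈ 4.474.
Remaining = 55.13 × (1/2)^4.474 = 55.13 × 0.044999 ≈ 2.4808 mg/L.

2.5 mg/L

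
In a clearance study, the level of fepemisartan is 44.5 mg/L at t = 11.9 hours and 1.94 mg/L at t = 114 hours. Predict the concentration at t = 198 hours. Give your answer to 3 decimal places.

Over Δt = 114 − 11.9 = 102.1 hours, the level fell by a factor of 44.5/1.94 ≈ 22.938.
n = log₂(22.938) ≈ 4.5197 half-lives, so t½ = 102.1/4.5197 ≈ 22.59 hours.
From t = 114 to t = 198: 1.94 × (1/2)^((198−114)/22.59) ≈ 0.14738 mg/L.

0.147 mg/L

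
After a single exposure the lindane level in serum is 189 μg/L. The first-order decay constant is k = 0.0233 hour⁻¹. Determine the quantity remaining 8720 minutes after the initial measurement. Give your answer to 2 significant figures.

t½ = ln 2 / k = 0.69315 / 0.0233 ≈ 29.749 hours.
Convert the elapsed time: 8720 minutes = 145.333 hours.
Number of half-lives: n = 145.333/29.749 ≈ 4.8854.
Remaining = 189 × (1/2)^4.8854 = 189 × 0.033835 ≈ 6.3948 μg/L.

6.4 μg/L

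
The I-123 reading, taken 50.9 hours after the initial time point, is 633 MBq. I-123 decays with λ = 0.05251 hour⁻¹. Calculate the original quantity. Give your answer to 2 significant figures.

9200 MBq

t½ = ln 2 / λ = 0.69315 / 0.05251 ≈ 13.2 hours.
Number of half-lives elapsed: n = 50.9/13.2 ≈ 3.856.
A₀ = A × 2^n = 633 × 2^3.856 = 633 × 14.48 ≈ 9165.8 MBq.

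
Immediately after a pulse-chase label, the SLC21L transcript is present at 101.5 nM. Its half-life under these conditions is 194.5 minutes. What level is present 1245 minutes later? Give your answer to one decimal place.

Number of half-lives: n = 1245/194.5 ≈ 6.401.
Remaining = 101.5 × (1/2)^6.401 = 101.5 × 0.011833 ≈ 1.2011 nM.

1.2 nM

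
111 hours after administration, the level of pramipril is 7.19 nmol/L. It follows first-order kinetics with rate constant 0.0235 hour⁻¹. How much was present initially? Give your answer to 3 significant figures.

t½ = ln 2 / λ = 0.69315 / 0.0235 ≈ 29.496 hours.
Number of half-lives elapsed: n = 111/29.496 ≈ 3.7633.
A₀ = A × 2^n = 7.19 × 2^3.7633 = 7.19 × 13.579 ≈ 97.631 nmol/L.

97.6 nmol/L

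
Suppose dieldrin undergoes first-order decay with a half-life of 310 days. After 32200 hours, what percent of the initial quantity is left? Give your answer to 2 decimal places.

32200 hours = 1341.67 days.
n = 1341.67/310 ≈ 4.328 half-lives.
Fraction remaining = (1/2)^4.328 ≈ 0.049791, i.e. 4.9791%.

4.98%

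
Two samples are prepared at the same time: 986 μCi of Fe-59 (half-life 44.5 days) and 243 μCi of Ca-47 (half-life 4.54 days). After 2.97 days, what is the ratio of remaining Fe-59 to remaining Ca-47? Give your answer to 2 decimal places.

Fe-59: 986 × (1/2)^(2.97/44.5) = 986 × (1/2)^0.066742 ≈ 941.42 μCi.
Ca-47: 243 × (1/2)^(2.97/4.54) = 243 × (1/2)^0.65419 ≈ 154.41 μCi.
Ratio ≈ 941.42 / 154.41 ≈ 6.0969.

6.10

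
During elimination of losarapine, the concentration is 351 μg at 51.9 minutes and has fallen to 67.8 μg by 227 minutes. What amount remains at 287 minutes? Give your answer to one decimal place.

Over Δt = 227 − 51.9 = 175.1 minutes, the level fell by a factor of 351/67.8 ≈ 5.177.
n = log₂(5.177) ≈ 2.3721 half-lives, so t½ = 175.1/2.3721 ≈ 73.816 minutes.
From t = 227 to t = 287: 67.8 × (1/2)^((287−227)/73.816) ≈ 38.596 μg.

38.6 μg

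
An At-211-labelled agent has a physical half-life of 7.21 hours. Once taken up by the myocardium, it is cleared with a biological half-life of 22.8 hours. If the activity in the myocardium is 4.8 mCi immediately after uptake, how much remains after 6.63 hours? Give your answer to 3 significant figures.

2.07 mCi

1/t_eff = 1/t_phys + 1/t_biol = 1/7.21 + 1/22.8 = 0.18256 per hour.
t_eff = 7.21 × 22.8 / (7.21 + 22.8) ≈ 5.4778 hours.
Remaining = 4.8 × (1/2)^(6.63/5.4778) = 4.8 × (1/2)^1.2103 ≈ 2.0744 mCi.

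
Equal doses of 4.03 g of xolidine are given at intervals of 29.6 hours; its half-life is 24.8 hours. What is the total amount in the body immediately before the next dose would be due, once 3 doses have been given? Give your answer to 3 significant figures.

The 3 doses were given 88.8, 59.2, 29.6 hours ago.
Total = 4.03·(1/2)^(88.8/24.8) + 4.03·(1/2)^(59.2/24.8) + 4.03·(1/2)^(29.6/24.8)
      = 0.33684 + 0.7704 + 1.762 ≈ 2.8693 g.

2.87 g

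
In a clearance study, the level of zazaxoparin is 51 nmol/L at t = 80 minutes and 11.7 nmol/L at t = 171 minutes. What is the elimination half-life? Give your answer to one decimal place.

Over Δt = 171 − 80 = 91 minutes, the level fell by a factor of 51/11.7 ≈ 4.359.
n = log₂(4.359) ≈ 2.124 half-lives, so t½ = 91/2.124 ≈ 42.844 minutes.

42.8 minutes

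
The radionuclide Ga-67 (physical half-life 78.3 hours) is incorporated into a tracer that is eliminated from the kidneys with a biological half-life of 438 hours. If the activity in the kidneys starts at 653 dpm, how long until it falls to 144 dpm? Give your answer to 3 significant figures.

145 hours

1/t_eff = 1/t_phys + 1/t_biol = 1/78.3 + 1/438 = 0.015054 per hour.
t_eff = 78.3 × 438 / (78.3 + 438) ≈ 66.425 hours.
n = log₂(653/144) ≈ 2.181; t = 2.181 × 66.425 ≈ 144.87 hours.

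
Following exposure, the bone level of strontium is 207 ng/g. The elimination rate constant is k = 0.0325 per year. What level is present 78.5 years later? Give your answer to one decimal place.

16.1 ng/g

t½ = ln 2 / k = 0.69315 / 0.0325 ≈ 21.328 years.
Number of half-lives: n = 78.5/21.328 ≈ 3.6807.
Remaining = 207 × (1/2)^3.6807 = 207 × 0.077984 ≈ 16.143 ng/g.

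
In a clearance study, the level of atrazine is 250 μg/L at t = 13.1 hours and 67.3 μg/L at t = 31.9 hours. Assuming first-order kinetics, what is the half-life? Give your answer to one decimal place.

9.9 hours

Over Δt = 31.9 − 13.1 = 18.8 hours, the level fell by a factor of 250/67.3 ≈ 3.7147.
n = log₂(3.7147) ≈ 1.8932 half-lives, so t½ = 18.8/1.8932 ≈ 9.93 hours.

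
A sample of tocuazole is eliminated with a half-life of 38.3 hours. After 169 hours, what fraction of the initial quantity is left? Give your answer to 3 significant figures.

n = 169/38.3 ≈ 4.4125 half-lives.
Fraction remaining = (1/2)^4.4125 ≈ 0.046956.

0.0470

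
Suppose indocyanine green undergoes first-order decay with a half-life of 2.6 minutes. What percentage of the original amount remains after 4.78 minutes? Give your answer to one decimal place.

n = 4.78/2.6 ≈ 1.8385 half-lives.
Fraction remaining = (1/2)^1.8385 ≈ 0.27962, i.e. 27.962%.

28.0%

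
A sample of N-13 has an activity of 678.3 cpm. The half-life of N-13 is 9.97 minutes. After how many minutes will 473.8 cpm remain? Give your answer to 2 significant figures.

5.2 minutes

Fraction remaining = 473.8/678.3 ≈ 0.69851.
n = log₂(678.3/473.8) = ln(1.4316)/ln 2 ≈ 0.51765 half-lives.
t = n × t½ = 0.51765 × 9.97 ≈ 5.1609 minutes.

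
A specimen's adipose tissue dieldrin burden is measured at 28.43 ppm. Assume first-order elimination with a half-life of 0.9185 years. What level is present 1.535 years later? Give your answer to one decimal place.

Number of half-lives: n = 1.535/0.9185 ≈ 1.6712.
Remaining = 28.43 × (1/2)^1.6712 = 28.43 × 0.31399 ≈ 8.9268 ppm.

8.9 ppm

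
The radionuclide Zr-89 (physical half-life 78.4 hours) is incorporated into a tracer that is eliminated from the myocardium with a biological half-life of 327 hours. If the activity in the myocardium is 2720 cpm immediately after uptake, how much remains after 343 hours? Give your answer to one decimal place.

63.4 cpm

1/t_eff = 1/t_phys + 1/t_biol = 1/78.4 + 1/327 = 0.015813 per hour.
t_eff = 78.4 × 327 / (78.4 + 327) ≈ 63.238 hours.
Remaining = 2720 × (1/2)^(343/63.238) = 2720 × (1/2)^5.4239 ≈ 63.358 cpm.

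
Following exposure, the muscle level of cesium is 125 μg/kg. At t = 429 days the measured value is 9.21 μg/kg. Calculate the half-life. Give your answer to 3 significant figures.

A/A₀ = 9.21/125 ≈ 0.07368.
n = log₂(13.572) ≈ 3.7626 half-lives elapsed in 429 days.
t½ = 429/3.7626 ≈ 114.02 days.

114 days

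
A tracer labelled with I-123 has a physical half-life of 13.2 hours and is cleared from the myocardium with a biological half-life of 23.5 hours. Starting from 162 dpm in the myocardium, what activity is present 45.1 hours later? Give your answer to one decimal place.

4.0 dpm

1/t_eff = 1/t_phys + 1/t_biol = 1/13.2 + 1/23.5 = 0.11831 per hour.
t_eff = 13.2 × 23.5 / (13.2 + 23.5) ≈ 8.4523 hours.
Remaining = 162 × (1/2)^(45.1/8.4523) = 162 × (1/2)^5.3358 ≈ 4.0112 dpm.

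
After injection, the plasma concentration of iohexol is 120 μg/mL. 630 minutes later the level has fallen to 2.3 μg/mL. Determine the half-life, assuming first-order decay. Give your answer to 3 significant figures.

A/A₀ = 2.3/120 ≈ 0.019167.
n = log₂(52.174) ≈ 5.7053 half-lives elapsed in 630 minutes.
t½ = 630/5.7053 ≈ 110.42 minutes.

110 minutes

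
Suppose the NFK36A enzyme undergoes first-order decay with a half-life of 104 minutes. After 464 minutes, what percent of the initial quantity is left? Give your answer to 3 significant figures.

4.54%

n = 464/104 ≈ 4.4615 half-lives.
Fraction remaining = (1/2)^4.4615 ≈ 0.045388, i.e. 4.5388%.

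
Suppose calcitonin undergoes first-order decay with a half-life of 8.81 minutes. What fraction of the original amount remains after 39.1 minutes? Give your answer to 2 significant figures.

n = 39.1/8.81 ≈ 4.4381 half-lives.
Fraction remaining = (1/2)^4.4381 ≈ 0.04613.

0.046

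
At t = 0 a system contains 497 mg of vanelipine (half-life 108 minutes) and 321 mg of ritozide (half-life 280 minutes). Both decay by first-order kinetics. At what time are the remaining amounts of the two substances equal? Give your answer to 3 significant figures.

111 minutes

Set 497·(1/2)^(t/108) = 321·(1/2)^(t/280).
Taking log₂: log₂(497/321) = t·(1/108 − 1/280).
log₂(1.5483) = 0.63067; 1/108 − 1/280 = 0.0056878.
t = 0.63067 / 0.0056878 ≈ 110.88 minutes.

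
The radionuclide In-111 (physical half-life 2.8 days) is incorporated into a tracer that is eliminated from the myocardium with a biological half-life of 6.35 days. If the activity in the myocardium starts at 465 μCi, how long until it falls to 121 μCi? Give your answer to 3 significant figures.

1/t_eff = 1/t_phys + 1/t_biol = 1/2.8 + 1/6.35 = 0.51462 per day.
t_eff = 2.8 × 6.35 / (2.8 + 6.35) ≈ 1.9432 days.
n = log₂(465/121) ≈ 1.9422; t = 1.9422 × 1.9432 ≈ 3.7741 days.

3.77 days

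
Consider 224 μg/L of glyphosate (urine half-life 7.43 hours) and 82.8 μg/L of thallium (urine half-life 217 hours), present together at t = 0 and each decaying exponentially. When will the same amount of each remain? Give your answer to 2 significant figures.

Set 224·(1/2)^(t/7.43) = 82.8·(1/2)^(t/217).
Taking log₂: log₂(224/82.8) = t·(1/7.43 − 1/217).
log₂(2.7053) = 1.4358; 1/7.43 − 1/217 = 0.12998.
t = 1.4358 / 0.12998 ≈ 11.046 hours.

11 hours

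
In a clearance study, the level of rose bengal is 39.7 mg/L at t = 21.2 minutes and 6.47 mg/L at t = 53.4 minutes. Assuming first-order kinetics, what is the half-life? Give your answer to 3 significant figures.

Over Δt = 53.4 − 21.2 = 32.2 minutes, the level fell by a factor of 39.7/6.47 ≈ 6.136.
n = log₂(6.136) ≈ 2.6173 half-lives, so t½ = 32.2/2.6173 ≈ 12.303 minutes.

12.3 minutes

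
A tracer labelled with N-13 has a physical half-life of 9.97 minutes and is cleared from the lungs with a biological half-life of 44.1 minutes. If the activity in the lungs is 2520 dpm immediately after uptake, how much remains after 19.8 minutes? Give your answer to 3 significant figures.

1/t_eff = 1/t_phys + 1/t_biol = 1/9.97 + 1/44.1 = 0.12298 per minute.
t_eff = 9.97 × 44.1 / (9.97 + 44.1) ≈ 8.1316 minutes.
Remaining = 2520 × (1/2)^(19.8/8.1316) = 2520 × (1/2)^2.4349 ≈ 466.03 dpm.

466 dpm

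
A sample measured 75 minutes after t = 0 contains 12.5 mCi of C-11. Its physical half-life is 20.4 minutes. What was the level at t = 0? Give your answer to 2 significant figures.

160 mCi

Number of half-lives elapsed: n = 75/20.4 ≈ 3.6765.
A₀ = A × 2^n = 12.5 × 2^3.6765 = 12.5 × 12.786 ≈ 159.82 mCi.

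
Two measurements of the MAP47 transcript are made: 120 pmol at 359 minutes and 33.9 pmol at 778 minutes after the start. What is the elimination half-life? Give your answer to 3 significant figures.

Over Δt = 778 − 359 = 419 minutes, the level fell by a factor of 120/33.9 ≈ 3.5398.
n = log₂(3.5398) ≈ 1.8237 half-lives, so t½ = 419/1.8237 ≈ 229.76 minutes.

230 minutes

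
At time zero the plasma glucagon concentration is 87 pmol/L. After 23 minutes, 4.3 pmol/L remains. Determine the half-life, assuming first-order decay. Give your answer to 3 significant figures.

A/A₀ = 4.3/87 ≈ 0.049425.
n = log₂(20.233) ≈ 4.3386 half-lives elapsed in 23 minutes.
t½ = 23/4.3386 ≈ 5.3012 minutes.

5.30 minutes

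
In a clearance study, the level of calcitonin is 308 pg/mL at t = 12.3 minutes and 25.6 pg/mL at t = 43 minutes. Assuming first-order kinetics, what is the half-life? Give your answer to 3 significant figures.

8.55 minutes

Over Δt = 43 − 12.3 = 30.7 minutes, the level fell by a factor of 308/25.6 ≈ 12.031.
n = log₂(12.031) ≈ 3.5887 half-lives, so t½ = 30.7/3.5887 ≈ 8.5546 minutes.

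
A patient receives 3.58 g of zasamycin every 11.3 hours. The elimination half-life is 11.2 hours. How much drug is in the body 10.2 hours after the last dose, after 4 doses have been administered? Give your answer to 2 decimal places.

3.55 g

The 4 doses were given 44.1, 32.8, 21.5, 10.2 hours ago.
Total = 3.58·(1/2)^(44.1/11.2) + 3.58·(1/2)^(32.8/11.2) + 3.58·(1/2)^(21.5/11.2) + 3.58·(1/2)^(10.2/11.2)
      = 0.23366 + 0.47021 + 0.94627 + 1.9043 ≈ 3.5544 g.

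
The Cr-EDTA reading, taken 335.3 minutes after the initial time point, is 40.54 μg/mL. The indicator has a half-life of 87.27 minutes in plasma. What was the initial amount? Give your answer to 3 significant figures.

Number of half-lives elapsed: n = 335.3/87.27 ≈ 3.8421.
A₀ = A × 2^n = 40.54 × 2^3.8421 = 40.54 × 14.341 ≈ 581.39 μg/mL.

581 μg/mL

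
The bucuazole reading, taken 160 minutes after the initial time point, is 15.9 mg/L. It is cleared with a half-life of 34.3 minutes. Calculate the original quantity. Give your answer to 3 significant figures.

403 mg/L

Number of half-lives elapsed: n = 160/34.3 ≈ 4.6647.
A₀ = A × 2^n = 15.9 × 2^4.6647 = 15.9 × 25.364 ≈ 403.29 mg/L.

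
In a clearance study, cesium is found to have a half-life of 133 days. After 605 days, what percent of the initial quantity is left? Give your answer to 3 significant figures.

4.27%

n = 605/133 ≈ 4.5489 half-lives.
Fraction remaining = (1/2)^4.5489 ≈ 0.042722, i.e. 4.2722%.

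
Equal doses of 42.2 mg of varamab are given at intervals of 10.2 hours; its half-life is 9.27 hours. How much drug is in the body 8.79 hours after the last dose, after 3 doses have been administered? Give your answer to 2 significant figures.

37 mg

The 3 doses were given 29.19, 18.99, 8.79 hours ago.
Total = 42.2·(1/2)^(29.19/9.27) + 42.2·(1/2)^(18.99/9.27) + 42.2·(1/2)^(8.79/9.27)
      = 4.7578 + 10.201 + 21.871 ≈ 36.83 mg.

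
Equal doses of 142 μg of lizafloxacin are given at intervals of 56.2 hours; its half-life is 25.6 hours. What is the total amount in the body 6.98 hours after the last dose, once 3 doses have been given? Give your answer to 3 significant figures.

149 μg

The 3 doses were given 119.38, 63.18, 6.98 hours ago.
Total = 142·(1/2)^(119.38/25.6) + 142·(1/2)^(63.18/25.6) + 142·(1/2)^(6.98/25.6)
      = 5.604 + 25.666 + 117.55 ≈ 148.82 μg.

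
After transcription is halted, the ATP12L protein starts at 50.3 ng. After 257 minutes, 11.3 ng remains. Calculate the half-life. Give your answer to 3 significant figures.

119 minutes

A/A₀ = 11.3/50.3 ≈ 0.22465.
n = log₂(4.4513) ≈ 2.1542 half-lives elapsed in 257 minutes.
t½ = 257/2.1542 ≈ 119.3 minutes.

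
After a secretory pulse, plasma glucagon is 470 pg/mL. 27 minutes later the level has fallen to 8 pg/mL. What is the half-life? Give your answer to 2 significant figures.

4.6 minutes

A/A₀ = 8/470 ≈ 0.017021.
n = log₂(58.75) ≈ 5.8765 half-lives elapsed in 27 minutes.
t½ = 27/5.8765 ≈ 4.5946 minutes.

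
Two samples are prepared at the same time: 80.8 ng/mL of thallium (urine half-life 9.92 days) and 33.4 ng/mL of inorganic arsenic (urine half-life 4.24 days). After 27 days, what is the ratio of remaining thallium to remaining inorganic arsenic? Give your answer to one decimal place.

thallium: 80.8 × (1/2)^(27/9.92) = 80.8 × (1/2)^2.7218 ≈ 12.248 ng/mL.
inorganic arsenic: 33.4 × (1/2)^(27/4.24) = 33.4 × (1/2)^6.3679 ≈ 0.4044 ng/mL.
Ratio ≈ 12.248 / 0.4044 ≈ 30.288.

30.3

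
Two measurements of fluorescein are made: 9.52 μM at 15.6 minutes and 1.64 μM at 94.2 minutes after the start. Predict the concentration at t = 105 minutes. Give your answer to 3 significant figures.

1.29 μM

Over Δt = 94.2 − 15.6 = 78.6 minutes, the level fell by a factor of 9.52/1.64 ≈ 5.8049.
n = log₂(5.8049) ≈ 2.5373 half-lives, so t½ = 78.6/2.5373 ≈ 30.978 minutes.
From t = 94.2 to t = 105: 1.64 × (1/2)^((105−94.2)/30.978) ≈ 1.2879 μM.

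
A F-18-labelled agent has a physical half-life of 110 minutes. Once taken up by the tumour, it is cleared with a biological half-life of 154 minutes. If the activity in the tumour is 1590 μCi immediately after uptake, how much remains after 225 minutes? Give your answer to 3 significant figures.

1/t_eff = 1/t_phys + 1/t_biol = 1/110 + 1/154 = 0.015584 per minute.
t_eff = 110 × 154 / (110 + 154) ≈ 64.167 minutes.
Remaining = 1590 × (1/2)^(225/64.167) = 1590 × (1/2)^3.5065 ≈ 139.91 μCi.

140 μCi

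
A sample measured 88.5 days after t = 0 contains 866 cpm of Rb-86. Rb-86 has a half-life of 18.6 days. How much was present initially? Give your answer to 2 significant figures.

23000 cpm

Number of half-lives elapsed: n = 88.5/18.6 ≈ 4.7581.
A₀ = A × 2^n = 866 × 2^4.7581 = 866 × 27.06 ≈ 23434 cpm.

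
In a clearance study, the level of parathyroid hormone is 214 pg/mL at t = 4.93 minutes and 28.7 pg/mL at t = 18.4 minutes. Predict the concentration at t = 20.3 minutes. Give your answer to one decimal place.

Over Δt = 18.4 − 4.93 = 13.47 minutes, the level fell by a factor of 214/28.7 ≈ 7.4564.
n = log₂(7.4564) ≈ 2.8985 half-lives, so t½ = 13.47/2.8985 ≈ 4.6473 minutes.
From t = 18.4 to t = 20.3: 28.7 × (1/2)^((20.3−18.4)/4.6473) ≈ 21.618 pg/mL.

21.6 pg/mL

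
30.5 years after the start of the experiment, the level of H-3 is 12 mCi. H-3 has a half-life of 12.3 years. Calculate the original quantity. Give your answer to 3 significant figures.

66.9 mCi

Number of half-lives elapsed: n = 30.5/12.3 ≈ 2.4797.
A₀ = A × 2^n = 12 × 2^2.4797 = 12 × 5.5777 ≈ 66.933 mCi.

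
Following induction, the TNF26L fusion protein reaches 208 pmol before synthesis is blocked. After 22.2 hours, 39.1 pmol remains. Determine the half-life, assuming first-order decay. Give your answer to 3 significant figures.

A/A₀ = 39.1/208 ≈ 0.18798.
n = log₂(5.3197) ≈ 2.4113 half-lives elapsed in 22.2 hours.
t½ = 22.2/2.4113 ≈ 9.2065 hours.

9.21 hours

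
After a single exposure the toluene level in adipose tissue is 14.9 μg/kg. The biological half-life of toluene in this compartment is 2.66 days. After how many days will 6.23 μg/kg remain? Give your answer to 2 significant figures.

Fraction remaining = 6.23/14.9 ≈ 0.41812.
n = log₂(14.9/6.23) = ln(2.3917)/ln 2 ≈ 1.258 half-lives.
t = n × t½ = 1.258 × 2.66 ≈ 3.3463 days.

3.3 days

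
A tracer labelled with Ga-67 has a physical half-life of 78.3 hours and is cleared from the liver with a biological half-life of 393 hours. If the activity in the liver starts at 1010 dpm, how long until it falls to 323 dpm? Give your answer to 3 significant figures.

107 hours

1/t_eff = 1/t_phys + 1/t_biol = 1/78.3 + 1/393 = 0.015316 per hour.
t_eff = 78.3 × 393 / (78.3 + 393) ≈ 65.292 hours.
n = log₂(1010/323) ≈ 1.6447; t = 1.6447 × 65.292 ≈ 107.39 hours.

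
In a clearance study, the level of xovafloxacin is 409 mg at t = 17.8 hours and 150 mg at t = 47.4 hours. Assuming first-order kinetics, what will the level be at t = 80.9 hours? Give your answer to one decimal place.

Over Δt = 47.4 − 17.8 = 29.6 hours, the level fell by a factor of 409/150 ≈ 2.7267.
n = log₂(2.7267) ≈ 1.4471 half-lives, so t½ = 29.6/1.4471 ≈ 20.454 hours.
From t = 47.4 to t = 80.9: 150 × (1/2)^((80.9−47.4)/20.454) ≈ 48.202 mg.

48.2 mg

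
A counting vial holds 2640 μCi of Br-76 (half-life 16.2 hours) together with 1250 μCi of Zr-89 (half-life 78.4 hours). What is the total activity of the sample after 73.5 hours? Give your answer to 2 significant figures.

Br-76: 2640 × (1/2)^(73.5/16.2) = 2640 × (1/2)^4.537 ≈ 113.72 μCi.
Zr-89: 1250 × (1/2)^(73.5/78.4) = 1250 × (1/2)^0.9375 ≈ 652.67 μCi.
Total = 113.72 + 652.67 ≈ 766.39 μCi.

770 μCi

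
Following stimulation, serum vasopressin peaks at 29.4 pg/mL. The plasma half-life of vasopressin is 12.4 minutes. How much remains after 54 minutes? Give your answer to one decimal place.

1.4 pg/mL

Number of half-lives: n = 54/12.4 ≈ 4.3548.
Remaining = 29.4 × (1/2)^4.3548 = 29.4 × 0.048872 ≈ 1.4368 pg/mL.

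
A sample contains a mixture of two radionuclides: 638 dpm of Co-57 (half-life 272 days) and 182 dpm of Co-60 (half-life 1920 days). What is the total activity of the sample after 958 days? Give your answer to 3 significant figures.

Co-57: 638 × (1/2)^(958/272) = 638 × (1/2)^3.5221 ≈ 55.536 dpm.
Co-60: 182 × (1/2)^(958/1920) = 182 × (1/2)^0.49896 ≈ 128.79 dpm.
Total = 55.536 + 128.79 ≈ 184.32 dpm.

184 dpm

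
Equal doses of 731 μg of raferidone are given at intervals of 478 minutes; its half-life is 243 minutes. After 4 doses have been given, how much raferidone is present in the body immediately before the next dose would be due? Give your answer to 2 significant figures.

250 μg

The 4 doses were given 1912, 1434, 956, 478 minutes ago.
Total = 731·(1/2)^(1912/243) + 731·(1/2)^(1434/243) + 731·(1/2)^(956/243) + 731·(1/2)^(478/243)
      = 3.1284 + 12.231 + 47.821 + 186.97 ≈ 250.15 μg.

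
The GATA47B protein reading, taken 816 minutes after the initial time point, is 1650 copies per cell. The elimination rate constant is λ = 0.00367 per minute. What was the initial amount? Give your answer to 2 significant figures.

t½ = ln 2 / λ = 0.69315 / 0.00367 ≈ 188.87 minutes.
Number of half-lives elapsed: n = 816/188.87 ≈ 4.3205.
A₀ = A × 2^n = 1650 × 2^4.3205 = 1650 × 19.98 ≈ 32967 copies per cell.

33000 copies per cell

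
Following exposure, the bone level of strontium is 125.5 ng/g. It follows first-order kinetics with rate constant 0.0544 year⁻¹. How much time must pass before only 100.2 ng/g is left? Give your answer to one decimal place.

t½ = ln 2 / λ = 0.69315 / 0.0544 ≈ 12.742 years.
Fraction remaining = 100.2/125.5 ≈ 0.79841.
n = log₂(125.5/100.2) = ln(1.2525)/ln 2 ≈ 0.3248 half-lives.
t = n × t½ = 0.3248 × 12.742 ≈ 4.1386 years.

4.1 years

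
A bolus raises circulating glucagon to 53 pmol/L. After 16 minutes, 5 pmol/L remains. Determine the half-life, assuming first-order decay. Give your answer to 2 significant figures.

4.7 minutes

A/A₀ = 5/53 ≈ 0.09434.
n = log₂(10.6) ≈ 3.406 half-lives elapsed in 16 minutes.
t½ = 16/3.406 ≈ 4.6976 minutes.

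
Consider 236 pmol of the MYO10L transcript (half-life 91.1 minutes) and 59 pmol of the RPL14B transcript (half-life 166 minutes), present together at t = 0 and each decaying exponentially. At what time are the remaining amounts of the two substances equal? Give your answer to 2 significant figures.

400 minutes

Set 236·(1/2)^(t/91.1) = 59·(1/2)^(t/166).
Taking log₂: log₂(236/59) = t·(1/91.1 − 1/166).
log₂(4) = 2; 1/91.1 − 1/166 = 0.0049529.
t = 2 / 0.0049529 ≈ 403.81 minutes.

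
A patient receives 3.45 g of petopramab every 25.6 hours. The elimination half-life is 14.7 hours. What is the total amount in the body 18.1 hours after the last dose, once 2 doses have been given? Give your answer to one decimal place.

1.9 g

The 2 doses were given 43.7, 18.1 hours ago.
Total = 3.45·(1/2)^(43.7/14.7) + 3.45·(1/2)^(18.1/14.7)
      = 0.43946 + 1.4695 ≈ 1.9089 g.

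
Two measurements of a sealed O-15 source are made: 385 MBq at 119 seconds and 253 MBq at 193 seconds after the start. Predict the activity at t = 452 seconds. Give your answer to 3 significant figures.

Over Δt = 193 − 119 = 74 seconds, the level fell by a factor of 385/253 ≈ 1.5217.
n = log₂(1.5217) ≈ 0.60572 half-lives, so t½ = 74/0.60572 ≈ 122.17 seconds.
From t = 193 to t = 452: 253 × (1/2)^((452−193)/122.17) ≈ 58.201 MBq.

58.2 MBq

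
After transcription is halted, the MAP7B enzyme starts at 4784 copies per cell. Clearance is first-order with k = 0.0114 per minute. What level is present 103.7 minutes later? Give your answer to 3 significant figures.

1470 copies per cell

t½ = ln 2 / k = 0.69315 / 0.0114 ≈ 60.802 minutes.
Number of half-lives: n = 103.7/60.802 ≈ 1.7055.
Remaining = 4784 × (1/2)^1.7055 = 4784 × 0.30661 ≈ 1466.8 copies per cell.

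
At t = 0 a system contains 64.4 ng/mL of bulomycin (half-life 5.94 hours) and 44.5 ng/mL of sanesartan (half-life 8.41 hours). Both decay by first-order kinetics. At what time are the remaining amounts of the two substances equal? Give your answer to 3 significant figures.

Set 64.4·(1/2)^(t/5.94) = 44.5·(1/2)^(t/8.41).
Taking log₂: log₂(64.4/44.5) = t·(1/5.94 − 1/8.41).
log₂(1.4472) = 0.53326; 1/5.94 − 1/8.41 = 0.049444.
t = 0.53326 / 0.049444 ≈ 10.785 hours.

10.8 hours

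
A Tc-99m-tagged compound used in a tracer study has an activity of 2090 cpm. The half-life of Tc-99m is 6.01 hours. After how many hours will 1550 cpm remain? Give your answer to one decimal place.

2.6 hours

Fraction remaining = 1550/2090 ≈ 0.74163.
n = log₂(2090/1550) = ln(1.3484)/ln 2 ≈ 0.43123 half-lives.
t = n × t½ = 0.43123 × 6.01 ≈ 2.5917 hours.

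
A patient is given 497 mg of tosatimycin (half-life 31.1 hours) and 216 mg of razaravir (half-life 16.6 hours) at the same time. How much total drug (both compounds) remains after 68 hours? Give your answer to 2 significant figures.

120 mg

tosatimycin: 497 × (1/2)^(68/31.1) = 497 × (1/2)^2.1865 ≈ 109.18 mg.
razaravir: 216 × (1/2)^(68/16.6) = 216 × (1/2)^4.0964 ≈ 12.628 mg.
Total = 109.18 + 12.628 ≈ 121.81 mg.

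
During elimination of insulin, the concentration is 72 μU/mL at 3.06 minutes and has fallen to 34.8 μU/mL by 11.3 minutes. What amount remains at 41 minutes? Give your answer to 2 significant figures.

Over Δt = 11.3 − 3.06 = 8.24 minutes, the level fell by a factor of 72/34.8 ≈ 2.069.
n = log₂(2.069) ≈ 1.0489 half-lives, so t½ = 8.24/1.0489 ≈ 7.8558 minutes.
From t = 11.3 to t = 41: 34.8 × (1/2)^((41−11.3)/7.8558) ≈ 2.5321 μU/mL.

2.5 μU/mL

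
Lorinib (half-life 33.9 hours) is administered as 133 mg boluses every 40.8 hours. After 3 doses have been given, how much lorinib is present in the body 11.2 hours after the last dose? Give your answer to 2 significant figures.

170 mg

The 3 doses were given 92.8, 52, 11.2 hours ago.
Total = 133·(1/2)^(92.8/33.9) + 133·(1/2)^(52/33.9) + 133·(1/2)^(11.2/33.9)
      = 19.943 + 45.93 + 105.78 ≈ 171.65 mg.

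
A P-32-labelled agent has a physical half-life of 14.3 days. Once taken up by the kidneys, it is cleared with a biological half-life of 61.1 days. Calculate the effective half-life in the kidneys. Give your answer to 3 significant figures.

11.6 days

1/t_eff = 1/t_phys + 1/t_biol = 1/14.3 + 1/61.1 = 0.086297 per day.
t_eff = 14.3 × 61.1 / (14.3 + 61.1) ≈ 11.588 days.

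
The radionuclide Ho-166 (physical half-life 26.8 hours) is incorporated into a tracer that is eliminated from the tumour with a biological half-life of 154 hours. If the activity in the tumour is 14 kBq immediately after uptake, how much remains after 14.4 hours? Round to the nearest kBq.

1/t_eff = 1/t_phys + 1/t_biol = 1/26.8 + 1/154 = 0.043807 per hour.
t_eff = 26.8 × 154 / (26.8 + 154) ≈ 22.827 hours.
Remaining = 14 × (1/2)^(14.4/22.827) = 14 × (1/2)^0.63082 ≈ 9.0413 kBq.

9 kBq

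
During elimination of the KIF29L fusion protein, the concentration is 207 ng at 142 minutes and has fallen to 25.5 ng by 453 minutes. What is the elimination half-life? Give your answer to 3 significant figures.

Over Δt = 453 − 142 = 311 minutes, the level fell by a factor of 207/25.5 ≈ 8.1176.
n = log₂(8.1176) ≈ 3.0211 half-lives, so t½ = 311/3.0211 ≈ 102.94 minutes.

103 minutes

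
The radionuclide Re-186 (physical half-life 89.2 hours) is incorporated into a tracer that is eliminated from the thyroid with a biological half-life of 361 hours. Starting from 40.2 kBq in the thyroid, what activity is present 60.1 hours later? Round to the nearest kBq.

1/t_eff = 1/t_phys + 1/t_biol = 1/89.2 + 1/361 = 0.013981 per hour.
t_eff = 89.2 × 361 / (89.2 + 361) ≈ 71.526 hours.
Remaining = 40.2 × (1/2)^(60.1/71.526) = 40.2 × (1/2)^0.84025 ≈ 22.454 kBq.

22 kBq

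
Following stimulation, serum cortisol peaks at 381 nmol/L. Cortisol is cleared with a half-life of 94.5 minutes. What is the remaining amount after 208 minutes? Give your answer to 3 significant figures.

Number of half-lives: n = 208/94.5 ≈ 2.2011.
Remaining = 381 × (1/2)^2.2011 = 381 × 0.21748 ≈ 82.859 nmol/L.

82.9 nmol/L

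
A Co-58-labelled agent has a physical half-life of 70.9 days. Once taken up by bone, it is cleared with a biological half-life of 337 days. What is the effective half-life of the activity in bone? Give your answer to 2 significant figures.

1/t_eff = 1/t_phys + 1/t_biol = 1/70.9 + 1/337 = 0.017072 per day.
t_eff = 70.9 × 337 / (70.9 + 337) ≈ 58.576 days.

59 days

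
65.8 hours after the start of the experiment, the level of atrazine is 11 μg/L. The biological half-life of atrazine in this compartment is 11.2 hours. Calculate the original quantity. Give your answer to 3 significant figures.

Number of half-lives elapsed: n = 65.8/11.2 ≈ 5.875.
A₀ = A × 2^n = 11 × 2^5.875 = 11 × 58.688 ≈ 645.57 μg/L.

646 μg/L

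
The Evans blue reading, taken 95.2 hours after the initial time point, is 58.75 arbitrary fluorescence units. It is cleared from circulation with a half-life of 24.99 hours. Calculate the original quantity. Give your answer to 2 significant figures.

820 arbitrary fluorescence units

Number of half-lives elapsed: n = 95.2/24.99 ≈ 3.8095.
A₀ = A × 2^n = 58.75 × 2^3.8095 = 58.75 × 14.021 ≈ 823.74 arbitrary fluorescence units.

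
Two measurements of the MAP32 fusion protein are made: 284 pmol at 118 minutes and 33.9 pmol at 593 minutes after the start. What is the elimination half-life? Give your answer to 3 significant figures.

Over Δt = 593 − 118 = 475 minutes, the level fell by a factor of 284/33.9 ≈ 8.3776.
n = log₂(8.3776) ≈ 3.0665 half-lives, so t½ = 475/3.0665 ≈ 154.9 minutes.

155 minutes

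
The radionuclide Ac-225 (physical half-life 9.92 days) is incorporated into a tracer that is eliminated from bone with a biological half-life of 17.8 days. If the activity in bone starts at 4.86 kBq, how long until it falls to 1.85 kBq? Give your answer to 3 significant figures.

8.88 days

1/t_eff = 1/t_phys + 1/t_biol = 1/9.92 + 1/17.8 = 0.15699 per day.
t_eff = 9.92 × 17.8 / (9.92 + 17.8) ≈ 6.37 days.
n = log₂(4.86/1.85) ≈ 1.3934; t = 1.3934 × 6.37 ≈ 8.8761 days.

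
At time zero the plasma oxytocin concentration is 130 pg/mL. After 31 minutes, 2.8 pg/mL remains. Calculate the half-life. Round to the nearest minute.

6 minutes

A/A₀ = 2.8/130 ≈ 0.021538.
n = log₂(46.429) ≈ 5.5369 half-lives elapsed in 31 minutes.
t½ = 31/5.5369 ≈ 5.5988 minutes.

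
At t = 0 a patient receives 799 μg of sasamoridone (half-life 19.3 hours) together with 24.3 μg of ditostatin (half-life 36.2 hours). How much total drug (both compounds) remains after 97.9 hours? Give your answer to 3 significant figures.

27.5 μg

sasamoridone: 799 × (1/2)^(97.9/19.3) = 799 × (1/2)^5.0725 ≈ 23.744 μg.
ditostatin: 24.3 × (1/2)^(97.9/36.2) = 24.3 × (1/2)^2.7044 ≈ 3.7282 μg.
Total = 23.744 + 3.7282 ≈ 27.473 μg.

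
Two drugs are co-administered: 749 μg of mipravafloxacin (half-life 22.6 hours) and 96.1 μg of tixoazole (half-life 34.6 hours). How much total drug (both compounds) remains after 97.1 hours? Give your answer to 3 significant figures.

51.9 μg

mipravafloxacin: 749 × (1/2)^(97.1/22.6) = 749 × (1/2)^4.2965 ≈ 38.117 μg.
tixoazole: 96.1 × (1/2)^(97.1/34.6) = 96.1 × (1/2)^2.8064 ≈ 13.738 μg.
Total = 38.117 + 13.738 ≈ 51.855 μg.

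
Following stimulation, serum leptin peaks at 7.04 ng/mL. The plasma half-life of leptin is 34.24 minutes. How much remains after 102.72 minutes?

Elapsed time is 3 half-lives (102.72/34.24).
Each half-life halves the amount: 7.04 × (1/2)^3 = 7.04/8 = 0.88 ng/mL.

0.88 ng/mL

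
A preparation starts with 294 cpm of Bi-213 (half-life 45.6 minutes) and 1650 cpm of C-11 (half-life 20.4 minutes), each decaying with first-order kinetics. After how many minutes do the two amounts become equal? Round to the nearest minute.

Set 294·(1/2)^(t/45.6) = 1650·(1/2)^(t/20.4).
Taking log₂: log₂(294/1650) = t·(1/45.6 − 1/20.4).
log₂(0.17818) = -2.4886; 1/45.6 − 1/20.4 = -0.02709.
t = -2.4886 / -0.02709 ≈ 91.864 minutes.

92 minutes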